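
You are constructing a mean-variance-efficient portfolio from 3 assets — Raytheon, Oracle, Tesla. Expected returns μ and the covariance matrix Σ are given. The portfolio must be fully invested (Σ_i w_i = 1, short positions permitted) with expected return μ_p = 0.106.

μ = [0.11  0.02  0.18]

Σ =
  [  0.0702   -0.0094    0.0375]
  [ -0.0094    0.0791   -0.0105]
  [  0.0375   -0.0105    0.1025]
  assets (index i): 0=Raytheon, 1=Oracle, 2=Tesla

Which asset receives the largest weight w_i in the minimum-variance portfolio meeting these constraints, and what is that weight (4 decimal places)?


x=Σ⁻¹μ = [0.8360  0.5522  1.5068]
y=Σ⁻¹𝟙 = [12.7073  15.0347  6.6472]
a=μᵀx=0.374229  b=𝟙ᵀx=2.895000  c=𝟙ᵀy=34.389256  D=ac−b²=4.488427
λ₁=(c·0.106−b)/D = (34.389256·0.106−2.895000)/4.488427 = 0.167155
λ₂=(a−b·0.106)/D = (0.374229−2.895000·0.106)/4.488427 = 0.015007
w* = 0.167155·x + 0.015007·y:
  w_0 = 0.167155·0.8360 + 0.015007·12.7073 = 0.3304  (Raytheon)
  w_1 = 0.167155·0.5522 + 0.015007·15.0347 = 0.3179  (Oracle)
  w_2 = 0.167155·1.5068 + 0.015007·6.6472 = 0.3516  (Tesla)
Σw_i=1.0000  μᵀw=0.1060
σ²=wᵀΣw=λ₁·μ_p+λ₂ = 0.167155·0.106 + 0.015007 = 0.032726 ≈ 0.0327

Tesla (0.3516)


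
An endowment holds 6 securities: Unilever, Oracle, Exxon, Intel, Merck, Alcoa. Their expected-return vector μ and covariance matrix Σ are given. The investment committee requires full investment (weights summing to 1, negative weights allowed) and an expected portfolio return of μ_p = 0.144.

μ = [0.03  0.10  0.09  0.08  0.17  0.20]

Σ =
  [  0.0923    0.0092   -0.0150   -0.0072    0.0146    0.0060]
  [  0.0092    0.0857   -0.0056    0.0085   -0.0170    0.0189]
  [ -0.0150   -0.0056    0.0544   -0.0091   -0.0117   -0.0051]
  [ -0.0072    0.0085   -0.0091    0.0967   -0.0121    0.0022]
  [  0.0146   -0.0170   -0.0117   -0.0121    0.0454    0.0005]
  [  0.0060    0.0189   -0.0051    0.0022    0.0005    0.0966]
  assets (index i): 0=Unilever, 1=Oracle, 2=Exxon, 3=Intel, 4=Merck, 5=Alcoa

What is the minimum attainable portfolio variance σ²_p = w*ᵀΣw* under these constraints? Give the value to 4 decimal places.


0.0105

u=Σ⁻¹μ = [-0.2278  2.0303  3.5182  1.6611  5.9075  1.8046]
v=Σ⁻¹𝟙 = [9.4744  17.2401  34.7986  17.5108  38.9860  7.6270]
a=μᵀu=2.010931  b=𝟙ᵀu=14.694013  c=𝟙ᵀv=125.636990  D=ac−b²=36.733283
λ₁=(c·0.144−b)/D = (125.636990·0.144−14.694013)/36.733283 = 0.092497
λ₂=(a−b·0.144)/D = (2.010931−14.694013·0.144)/36.733283 = -0.002859
w* = 0.092497·u + -0.002859·v:
  w_0 = 0.092497·-0.2278 + -0.002859·9.4744 = -0.0482  (Unilever)
  w_1 = 0.092497·2.0303 + -0.002859·17.2401 = 0.1385  (Oracle)
  w_2 = 0.092497·3.5182 + -0.002859·34.7986 = 0.2259  (Exxon)
  w_3 = 0.092497·1.6611 + -0.002859·17.5108 = 0.1036  (Intel)
  w_4 = 0.092497·5.9075 + -0.002859·38.9860 = 0.4350  (Merck)
  w_5 = 0.092497·1.8046 + -0.002859·7.6270 = 0.1451  (Alcoa)
Σw_i=1.0000  μᵀw=0.1440
σ²=wᵀΣw=λ₁·μ_p+λ₂ = 0.092497·0.144 + -0.002859 = 0.010461 ≈ 0.0105


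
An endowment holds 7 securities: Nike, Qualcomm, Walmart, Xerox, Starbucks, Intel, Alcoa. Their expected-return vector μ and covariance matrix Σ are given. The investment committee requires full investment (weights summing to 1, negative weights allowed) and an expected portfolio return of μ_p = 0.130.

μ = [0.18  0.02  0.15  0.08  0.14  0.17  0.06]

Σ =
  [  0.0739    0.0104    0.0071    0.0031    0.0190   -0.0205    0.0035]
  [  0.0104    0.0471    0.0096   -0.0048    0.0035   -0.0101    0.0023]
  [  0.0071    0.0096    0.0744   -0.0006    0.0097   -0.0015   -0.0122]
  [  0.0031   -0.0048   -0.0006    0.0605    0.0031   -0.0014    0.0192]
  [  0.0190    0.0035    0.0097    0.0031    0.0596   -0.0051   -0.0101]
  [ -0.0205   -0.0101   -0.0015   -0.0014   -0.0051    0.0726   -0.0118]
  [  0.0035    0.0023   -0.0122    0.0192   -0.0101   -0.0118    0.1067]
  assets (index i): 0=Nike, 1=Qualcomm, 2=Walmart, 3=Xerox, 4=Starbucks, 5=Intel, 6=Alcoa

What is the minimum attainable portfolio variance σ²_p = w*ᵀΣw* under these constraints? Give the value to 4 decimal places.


x=Σ⁻¹μ = [2.7045  0.1241  1.7805  0.8741  1.6189  3.4611  1.0532]
y=Σ⁻¹𝟙 = [11.4186  21.5131  10.2215  14.1188  13.3242  23.1967  10.9885]
a=μᵀx=1.704530  b=𝟙ᵀx=11.616482  c=𝟙ᵀy=104.781472  D=ac−b²=43.660530
λ₁=(c·0.130−b)/D = (104.781472·0.130−11.616482)/43.660530 = 0.045925
λ₂=(a−b·0.130)/D = (1.704530−11.616482·0.130)/43.660530 = 0.004452
w* = 0.045925·x + 0.004452·y:
  w_0 = 0.045925·2.7045 + 0.004452·11.4186 = 0.1750  (Nike)
  w_1 = 0.045925·0.1241 + 0.004452·21.5131 = 0.1015  (Qualcomm)
  w_2 = 0.045925·1.7805 + 0.004452·10.2215 = 0.1273  (Walmart)
  w_3 = 0.045925·0.8741 + 0.004452·14.1188 = 0.1030  (Xerox)
  w_4 = 0.045925·1.6189 + 0.004452·13.3242 = 0.1337  (Starbucks)
  w_5 = 0.045925·3.4611 + 0.004452·23.1967 = 0.2622  (Intel)
  w_6 = 0.045925·1.0532 + 0.004452·10.9885 = 0.0973  (Alcoa)
Σw_i=1.0000  μᵀw=0.1300
σ²=wᵀΣw=λ₁·μ_p+λ₂ = 0.045925·0.130 + 0.004452 = 0.010422 ≈ 0.0104

0.0104


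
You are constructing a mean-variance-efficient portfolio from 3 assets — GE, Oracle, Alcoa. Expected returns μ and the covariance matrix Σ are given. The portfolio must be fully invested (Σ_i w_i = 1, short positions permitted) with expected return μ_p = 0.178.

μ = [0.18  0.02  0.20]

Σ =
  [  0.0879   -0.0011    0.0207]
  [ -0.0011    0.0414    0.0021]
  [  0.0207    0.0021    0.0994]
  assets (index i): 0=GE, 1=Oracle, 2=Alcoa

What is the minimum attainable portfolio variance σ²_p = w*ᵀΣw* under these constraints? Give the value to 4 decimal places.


x=Σ⁻¹μ = [1.6633  0.4433  1.6563]
y=Σ⁻¹𝟙 = [9.9140  24.0382  7.4879]
a=μᵀx=0.639521  b=𝟙ᵀx=3.762871  c=𝟙ᵀy=41.440123  D=ac−b²=12.342611
λ₁=(c·0.178−b)/D = (41.440123·0.178−3.762871)/12.342611 = 0.292764
λ₂=(a−b·0.178)/D = (0.639521−3.762871·0.178)/12.342611 = -0.002453
w* = 0.292764·x + -0.002453·y:
  w_0 = 0.292764·1.6633 + -0.002453·9.9140 = 0.4626  (GE)
  w_1 = 0.292764·0.4433 + -0.002453·24.0382 = 0.0708  (Oracle)
  w_2 = 0.292764·1.6563 + -0.002453·7.4879 = 0.4665  (Alcoa)
Σw_i=1.0000  μᵀw=0.1780
σ²=wᵀΣw=λ₁·μ_p+λ₂ = 0.292764·0.178 + -0.002453 = 0.049659 ≈ 0.0497

0.0497


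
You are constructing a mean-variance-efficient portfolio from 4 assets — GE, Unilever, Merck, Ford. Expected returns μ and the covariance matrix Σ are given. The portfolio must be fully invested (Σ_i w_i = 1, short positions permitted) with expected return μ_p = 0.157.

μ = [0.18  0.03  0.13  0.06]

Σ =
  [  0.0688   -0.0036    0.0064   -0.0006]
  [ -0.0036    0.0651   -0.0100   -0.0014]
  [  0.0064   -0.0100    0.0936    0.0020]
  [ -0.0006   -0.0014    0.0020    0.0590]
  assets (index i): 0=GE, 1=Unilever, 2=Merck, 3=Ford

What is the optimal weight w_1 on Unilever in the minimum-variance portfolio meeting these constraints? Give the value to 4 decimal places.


x=Σ⁻¹μ = [2.5490  0.8204  1.2805  1.0189]
y=Σ⁻¹𝟙 = [14.5918  18.2681  11.2713  17.1489]
a=μᵀx=0.711026  b=𝟙ᵀx=5.668780  c=𝟙ᵀy=61.280178  D=ac−b²=11.436719
λ₁=(c·0.157−b)/D = (61.280178·0.157−5.668780)/11.436719 = 0.345572
λ₂=(a−b·0.157)/D = (0.711026−5.668780·0.157)/11.436719 = -0.015649
w* = 0.345572·x + -0.015649·y:
  w_0 = 0.345572·2.5490 + -0.015649·14.5918 = 0.6525  (GE)
  w_1 = 0.345572·0.8204 + -0.015649·18.2681 = -0.0024  (Unilever)
  w_2 = 0.345572·1.2805 + -0.015649·11.2713 = 0.2661  (Merck)
  w_3 = 0.345572·1.0189 + -0.015649·17.1489 = 0.0838  (Ford)
Σw_i=1.0000  μᵀw=0.1570
σ²=wᵀΣw=λ₁·μ_p+λ₂ = 0.345572·0.157 + -0.015649 = 0.038606 ≈ 0.0386

-0.0024


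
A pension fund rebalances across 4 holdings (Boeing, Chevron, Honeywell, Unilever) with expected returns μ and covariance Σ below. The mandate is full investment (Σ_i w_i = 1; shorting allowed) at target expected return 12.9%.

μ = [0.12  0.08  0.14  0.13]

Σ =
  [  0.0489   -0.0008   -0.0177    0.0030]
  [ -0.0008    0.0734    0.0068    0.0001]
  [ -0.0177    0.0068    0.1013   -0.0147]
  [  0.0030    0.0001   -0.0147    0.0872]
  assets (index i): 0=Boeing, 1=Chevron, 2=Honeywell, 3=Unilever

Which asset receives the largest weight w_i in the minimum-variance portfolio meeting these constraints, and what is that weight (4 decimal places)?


Boeing (0.4165)

u=Σ⁻¹μ = [3.1295  0.9253  2.1191  1.7393]
v=Σ⁻¹𝟙 = [25.4154  12.4575  15.3878  13.1733]
a=μᵀu=0.972354  b=𝟙ᵀu=7.913263  c=𝟙ᵀv=66.433931  D=ac−b²=1.977573
λ₁=(c·0.129−b)/D = (66.433931·0.129−7.913263)/1.977573 = 0.332081
λ₂=(a−b·0.129)/D = (0.972354−7.913263·0.129)/1.977573 = -0.024503
w* = 0.332081·u + -0.024503·v:
  w_0 = 0.332081·3.1295 + -0.024503·25.4154 = 0.4165  (Boeing)
  w_1 = 0.332081·0.9253 + -0.024503·12.4575 = 0.0020  (Chevron)
  w_2 = 0.332081·2.1191 + -0.024503·15.3878 = 0.3267  (Honeywell)
  w_3 = 0.332081·1.7393 + -0.024503·13.1733 = 0.2548  (Unilever)
Σw_i=1.0000  μᵀw=0.1290
σ²=wᵀΣw=λ₁·μ_p+λ₂ = 0.332081·0.129 + -0.024503 = 0.018335 ≈ 0.0183


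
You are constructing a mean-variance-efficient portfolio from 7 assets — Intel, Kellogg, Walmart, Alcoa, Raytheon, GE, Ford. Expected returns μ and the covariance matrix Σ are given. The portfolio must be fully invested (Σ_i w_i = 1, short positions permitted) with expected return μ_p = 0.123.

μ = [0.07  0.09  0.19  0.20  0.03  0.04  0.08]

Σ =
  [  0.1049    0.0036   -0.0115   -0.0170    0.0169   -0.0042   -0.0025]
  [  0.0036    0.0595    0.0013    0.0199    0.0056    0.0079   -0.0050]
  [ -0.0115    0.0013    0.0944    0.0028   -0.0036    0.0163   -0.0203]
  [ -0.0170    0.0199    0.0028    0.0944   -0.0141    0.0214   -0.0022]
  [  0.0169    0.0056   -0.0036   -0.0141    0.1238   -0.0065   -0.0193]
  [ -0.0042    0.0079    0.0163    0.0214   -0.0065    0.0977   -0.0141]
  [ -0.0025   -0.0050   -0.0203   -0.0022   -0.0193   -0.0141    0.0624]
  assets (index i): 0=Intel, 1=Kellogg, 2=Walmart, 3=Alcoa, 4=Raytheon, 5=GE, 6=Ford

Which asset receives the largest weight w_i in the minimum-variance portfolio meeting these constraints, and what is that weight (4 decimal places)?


Ford (0.2611)

g=Σ⁻¹μ = [1.2406  0.7678  2.6870  2.3052  0.7706  -0.1322  2.5572]
h=Σ⁻¹𝟙 = [11.5960  12.3957  16.6391  9.9118  12.6460  9.8669  29.3869]
a=μᵀg=1.349914  b=𝟙ᵀg=10.196133  c=𝟙ᵀh=102.442401  D=ac−b²=34.327272
λ₁=(c·0.123−b)/D = (102.442401·0.123−10.196133)/34.327272 = 0.070040
λ₂=(a−b·0.123)/D = (1.349914−10.196133·0.123)/34.327272 = 0.002790
w* = 0.070040·g + 0.002790·h:
  w_0 = 0.070040·1.2406 + 0.002790·11.5960 = 0.1192  (Intel)
  w_1 = 0.070040·0.7678 + 0.002790·12.3957 = 0.0884  (Kellogg)
  w_2 = 0.070040·2.6870 + 0.002790·16.6391 = 0.2346  (Walmart)
  w_3 = 0.070040·2.3052 + 0.002790·9.9118 = 0.1891  (Alcoa)
  w_4 = 0.070040·0.7706 + 0.002790·12.6460 = 0.0893  (Raytheon)
  w_5 = 0.070040·-0.1322 + 0.002790·9.8669 = 0.0183  (GE)
  w_6 = 0.070040·2.5572 + 0.002790·29.3869 = 0.2611  (Ford)
Σw_i=1.0000  μᵀw=0.1230
σ²=wᵀΣw=λ₁·μ_p+λ₂ = 0.070040·0.123 + 0.002790 = 0.011405 ≈ 0.0114


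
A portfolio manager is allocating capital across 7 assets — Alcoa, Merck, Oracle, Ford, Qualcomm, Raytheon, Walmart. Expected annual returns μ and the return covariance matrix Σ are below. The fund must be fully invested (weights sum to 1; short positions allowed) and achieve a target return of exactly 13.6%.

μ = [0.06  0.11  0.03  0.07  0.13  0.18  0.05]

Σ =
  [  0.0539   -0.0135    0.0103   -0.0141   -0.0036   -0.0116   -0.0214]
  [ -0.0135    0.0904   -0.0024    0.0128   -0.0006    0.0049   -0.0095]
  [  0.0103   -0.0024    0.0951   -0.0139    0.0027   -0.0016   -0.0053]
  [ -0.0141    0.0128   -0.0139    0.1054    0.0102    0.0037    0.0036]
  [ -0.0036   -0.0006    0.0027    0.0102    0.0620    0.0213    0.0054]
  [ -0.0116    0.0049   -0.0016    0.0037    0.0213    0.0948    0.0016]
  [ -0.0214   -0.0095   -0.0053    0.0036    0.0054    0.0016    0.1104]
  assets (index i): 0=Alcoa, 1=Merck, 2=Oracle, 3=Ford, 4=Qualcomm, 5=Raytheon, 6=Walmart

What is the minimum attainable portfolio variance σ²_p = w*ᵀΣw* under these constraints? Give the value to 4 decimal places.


0.0256

p=Σ⁻¹μ = [2.4653  1.5202  0.2163  0.6023  1.4589  1.7580  0.9555]
q=Σ⁻¹𝟙 = [33.1174  15.8612  9.7617  11.3000  10.7932  10.8053  16.2580]
a=μᵀp=0.917678  b=𝟙ᵀp=8.976597  c=𝟙ᵀq=107.896821  D=ac−b²=18.435298
λ₁=(c·0.136−b)/D = (107.896821·0.136−8.976597)/18.435298 = 0.309047
λ₂=(a−b·0.136)/D = (0.917678−8.976597·0.136)/18.435298 = -0.016443
w* = 0.309047·p + -0.016443·q:
  w_0 = 0.309047·2.4653 + -0.016443·33.1174 = 0.2173  (Alcoa)
  w_1 = 0.309047·1.5202 + -0.016443·15.8612 = 0.2090  (Merck)
  w_2 = 0.309047·0.2163 + -0.016443·9.7617 = -0.0937  (Oracle)
  w_3 = 0.309047·0.6023 + -0.016443·11.3000 = 0.0003  (Ford)
  w_4 = 0.309047·1.4589 + -0.016443·10.7932 = 0.2734  (Qualcomm)
  w_5 = 0.309047·1.7580 + -0.016443·10.8053 = 0.3656  (Raytheon)
  w_6 = 0.309047·0.9555 + -0.016443·16.2580 = 0.0280  (Walmart)
Σw_i=1.0000  μᵀw=0.1360
σ²=wᵀΣw=λ₁·μ_p+λ₂ = 0.309047·0.136 + -0.016443 = 0.025587 ≈ 0.0256


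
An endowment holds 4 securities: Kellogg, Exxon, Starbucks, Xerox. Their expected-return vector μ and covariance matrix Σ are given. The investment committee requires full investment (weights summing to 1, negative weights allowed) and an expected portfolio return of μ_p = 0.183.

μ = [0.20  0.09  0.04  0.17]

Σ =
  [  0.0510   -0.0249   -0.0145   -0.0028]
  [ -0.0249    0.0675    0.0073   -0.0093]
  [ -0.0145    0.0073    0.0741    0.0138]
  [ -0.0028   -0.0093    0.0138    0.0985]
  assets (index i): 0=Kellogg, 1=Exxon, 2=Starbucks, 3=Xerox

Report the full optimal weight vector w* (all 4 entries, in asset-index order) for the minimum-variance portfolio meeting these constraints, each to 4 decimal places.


0.6107  0.2637  -0.1214  0.2470

g=Σ⁻¹μ = [6.1694  3.7959  0.9778  2.1227]
h=Σ⁻¹𝟙 = [39.0284  29.0930  16.0769  11.7562]
a=μᵀg=1.975466  b=𝟙ᵀg=13.065676  c=𝟙ᵀh=95.954472  D=ac−b²=18.842937
λ₁=(c·0.183−b)/D = (95.954472·0.183−13.065676)/18.842937 = 0.238497
λ₂=(a−b·0.183)/D = (1.975466−13.065676·0.183)/18.842937 = -0.022053
w* = 0.238497·g + -0.022053·h:
  w_0 = 0.238497·6.1694 + -0.022053·39.0284 = 0.6107  (Kellogg)
  w_1 = 0.238497·3.7959 + -0.022053·29.0930 = 0.2637  (Exxon)
  w_2 = 0.238497·0.9778 + -0.022053·16.0769 = -0.1214  (Starbucks)
  w_3 = 0.238497·2.1227 + -0.022053·11.7562 = 0.2470  (Xerox)
Σw_i=1.0000  μᵀw=0.1830
σ²=wᵀΣw=λ₁·μ_p+λ₂ = 0.238497·0.183 + -0.022053 = 0.021592 ≈ 0.0216


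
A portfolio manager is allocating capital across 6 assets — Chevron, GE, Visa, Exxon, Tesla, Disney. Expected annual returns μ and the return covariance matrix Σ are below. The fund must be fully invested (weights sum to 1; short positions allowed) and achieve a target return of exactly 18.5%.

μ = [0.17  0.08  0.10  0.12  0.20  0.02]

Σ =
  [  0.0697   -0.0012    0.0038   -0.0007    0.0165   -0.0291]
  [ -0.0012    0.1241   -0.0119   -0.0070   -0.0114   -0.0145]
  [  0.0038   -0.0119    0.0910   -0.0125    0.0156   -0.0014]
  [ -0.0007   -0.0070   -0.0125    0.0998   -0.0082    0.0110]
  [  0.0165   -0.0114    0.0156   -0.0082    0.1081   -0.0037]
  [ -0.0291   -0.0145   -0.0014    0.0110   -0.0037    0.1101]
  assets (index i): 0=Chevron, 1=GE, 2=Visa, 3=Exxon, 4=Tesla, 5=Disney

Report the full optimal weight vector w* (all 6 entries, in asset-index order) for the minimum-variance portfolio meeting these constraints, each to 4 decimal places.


0.3965  0.0423  0.0376  0.2307  0.4273  -0.1344

u=Σ⁻¹μ = [2.4077  1.1035  1.0861  1.4654  1.5837  0.8840]
v=Σ⁻¹𝟙 = [18.4674  12.4882  12.4066  11.5449  7.3428  14.8594]
a=μᵀu=1.116459  b=𝟙ᵀu=8.530310  c=𝟙ᵀv=77.109315  D=ac−b²=13.323229
λ₁=(c·0.185−b)/D = (77.109315·0.185−8.530310)/13.323229 = 0.430445
λ₂=(a−b·0.185)/D = (1.116459−8.530310·0.185)/13.323229 = -0.034650
w* = 0.430445·u + -0.034650·v:
  w_0 = 0.430445·2.4077 + -0.034650·18.4674 = 0.3965  (Chevron)
  w_1 = 0.430445·1.1035 + -0.034650·12.4882 = 0.0423  (GE)
  w_2 = 0.430445·1.0861 + -0.034650·12.4066 = 0.0376  (Visa)
  w_3 = 0.430445·1.4654 + -0.034650·11.5449 = 0.2307  (Exxon)
  w_4 = 0.430445·1.5837 + -0.034650·7.3428 = 0.4273  (Tesla)
  w_5 = 0.430445·0.8840 + -0.034650·14.8594 = -0.1344  (Disney)
Σw_i=1.0000  μᵀw=0.1850
σ²=wᵀΣw=λ₁·μ_p+λ₂ = 0.430445·0.185 + -0.034650 = 0.044982 ≈ 0.0450


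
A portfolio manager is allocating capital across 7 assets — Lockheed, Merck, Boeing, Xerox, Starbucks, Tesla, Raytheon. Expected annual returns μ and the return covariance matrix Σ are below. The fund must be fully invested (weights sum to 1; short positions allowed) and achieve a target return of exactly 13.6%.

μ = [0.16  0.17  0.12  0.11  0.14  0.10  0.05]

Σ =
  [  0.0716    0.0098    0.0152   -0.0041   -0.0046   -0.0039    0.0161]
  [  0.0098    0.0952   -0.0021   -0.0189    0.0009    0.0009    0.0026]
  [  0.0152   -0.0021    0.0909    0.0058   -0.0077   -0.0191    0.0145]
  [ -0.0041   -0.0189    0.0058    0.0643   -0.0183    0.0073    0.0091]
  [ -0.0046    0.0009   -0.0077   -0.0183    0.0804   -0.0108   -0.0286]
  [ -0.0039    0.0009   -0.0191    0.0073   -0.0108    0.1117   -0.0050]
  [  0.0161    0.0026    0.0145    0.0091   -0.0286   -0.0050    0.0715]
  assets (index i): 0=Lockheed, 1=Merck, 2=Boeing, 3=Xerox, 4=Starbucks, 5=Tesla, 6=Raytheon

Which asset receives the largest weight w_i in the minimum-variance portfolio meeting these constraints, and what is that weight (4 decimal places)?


Xerox (0.2289)

p=Σ⁻¹μ = [1.9146  2.1375  1.2562  2.9591  3.1154  1.3076  0.8967]
q=Σ⁻¹𝟙 = [9.6203  13.4136  10.3695  22.8916  27.2140  12.8990  18.1032]
a=μᵀp=1.757696  b=𝟙ᵀp=13.587017  c=𝟙ᵀq=114.511387  D=ac−b²=16.669159
λ₁=(c·0.136−b)/D = (114.511387·0.136−13.587017)/16.669159 = 0.119174
λ₂=(a−b·0.136)/D = (1.757696−13.587017·0.136)/16.669159 = -0.005407
w* = 0.119174·p + -0.005407·q:
  w_0 = 0.119174·1.9146 + -0.005407·9.6203 = 0.1761  (Lockheed)
  w_1 = 0.119174·2.1375 + -0.005407·13.4136 = 0.1822  (Merck)
  w_2 = 0.119174·1.2562 + -0.005407·10.3695 = 0.0936  (Boeing)
  w_3 = 0.119174·2.9591 + -0.005407·22.8916 = 0.2289  (Xerox)
  w_4 = 0.119174·3.1154 + -0.005407·27.2140 = 0.2241  (Starbucks)
  w_5 = 0.119174·1.3076 + -0.005407·12.8990 = 0.0861  (Tesla)
  w_6 = 0.119174·0.8967 + -0.005407·18.1032 = 0.0090  (Raytheon)
Σw_i=1.0000  μᵀw=0.1360
σ²=wᵀΣw=λ₁·μ_p+λ₂ = 0.119174·0.136 + -0.005407 = 0.010800 ≈ 0.0108


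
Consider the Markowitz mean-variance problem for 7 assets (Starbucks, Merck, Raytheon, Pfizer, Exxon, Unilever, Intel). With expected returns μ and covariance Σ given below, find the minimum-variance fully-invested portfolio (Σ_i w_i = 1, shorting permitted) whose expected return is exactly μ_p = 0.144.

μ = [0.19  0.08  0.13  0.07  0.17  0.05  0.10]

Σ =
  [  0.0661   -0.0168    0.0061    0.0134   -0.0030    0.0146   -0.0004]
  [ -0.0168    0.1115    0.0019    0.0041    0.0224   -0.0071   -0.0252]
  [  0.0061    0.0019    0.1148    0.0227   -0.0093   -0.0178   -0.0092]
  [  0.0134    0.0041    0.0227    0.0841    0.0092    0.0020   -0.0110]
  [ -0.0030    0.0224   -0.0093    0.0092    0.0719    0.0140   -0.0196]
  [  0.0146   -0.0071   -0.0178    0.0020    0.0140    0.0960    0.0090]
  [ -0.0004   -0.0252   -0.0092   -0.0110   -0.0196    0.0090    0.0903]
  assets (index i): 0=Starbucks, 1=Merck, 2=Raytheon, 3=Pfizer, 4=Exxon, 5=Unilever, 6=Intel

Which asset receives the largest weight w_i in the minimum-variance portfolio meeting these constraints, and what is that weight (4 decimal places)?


Starbucks (0.2759)

u=Σ⁻¹μ = [3.2649  1.0685  1.3458  -0.1358  3.0233  -0.2939  2.2262]
v=Σ⁻¹𝟙 = [15.3100  12.5961  10.1368  6.8011  14.9445  6.7890  19.0856]
a=μᵀu=1.593150  b=𝟙ᵀu=10.499037  c=𝟙ᵀv=85.663158  D=ac−b²=26.244522
λ₁=(c·0.144−b)/D = (85.663158·0.144−10.499037)/26.244522 = 0.069975
λ₂=(a−b·0.144)/D = (1.593150−10.499037·0.144)/26.244522 = 0.003097
w* = 0.069975·u + 0.003097·v:
  w_0 = 0.069975·3.2649 + 0.003097·15.3100 = 0.2759  (Starbucks)
  w_1 = 0.069975·1.0685 + 0.003097·12.5961 = 0.1138  (Merck)
  w_2 = 0.069975·1.3458 + 0.003097·10.1368 = 0.1256  (Raytheon)
  w_3 = 0.069975·-0.1358 + 0.003097·6.8011 = 0.0116  (Pfizer)
  w_4 = 0.069975·3.0233 + 0.003097·14.9445 = 0.2578  (Exxon)
  w_5 = 0.069975·-0.2939 + 0.003097·6.7890 = 0.0005  (Unilever)
  w_6 = 0.069975·2.2262 + 0.003097·19.0856 = 0.2149  (Intel)
Σw_i=1.0000  μᵀw=0.1440
σ²=wᵀΣw=λ₁·μ_p+λ₂ = 0.069975·0.144 + 0.003097 = 0.013174 ≈ 0.0132


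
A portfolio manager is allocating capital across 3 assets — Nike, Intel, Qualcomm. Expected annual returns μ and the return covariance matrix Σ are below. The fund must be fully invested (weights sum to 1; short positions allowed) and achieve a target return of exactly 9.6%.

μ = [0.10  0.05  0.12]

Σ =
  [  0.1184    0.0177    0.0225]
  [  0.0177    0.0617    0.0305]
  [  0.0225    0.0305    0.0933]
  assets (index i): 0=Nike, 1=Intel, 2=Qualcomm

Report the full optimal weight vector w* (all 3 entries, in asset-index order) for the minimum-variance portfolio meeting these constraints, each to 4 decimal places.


0.2987  0.2575  0.4438

p=Σ⁻¹μ = [0.6213  0.0840  1.1089]
q=Σ⁻¹𝟙 = [5.6286  11.8863  5.4751]
a=μᵀp=0.199397  b=𝟙ᵀp=1.814182  c=𝟙ᵀq=22.989949  D=ac−b²=1.292865
λ₁=(c·0.096−b)/D = (22.989949·0.096−1.814182)/1.292865 = 0.303863
λ₂=(a−b·0.096)/D = (0.199397−1.814182·0.096)/1.292865 = 0.019519
w* = 0.303863·p + 0.019519·q:
  w_0 = 0.303863·0.6213 + 0.019519·5.6286 = 0.2987  (Nike)
  w_1 = 0.303863·0.0840 + 0.019519·11.8863 = 0.2575  (Intel)
  w_2 = 0.303863·1.1089 + 0.019519·5.4751 = 0.4438  (Qualcomm)
Σw_i=1.0000  μᵀw=0.0960
σ²=wᵀΣw=λ₁·μ_p+λ₂ = 0.303863·0.096 + 0.019519 = 0.048690 ≈ 0.0487


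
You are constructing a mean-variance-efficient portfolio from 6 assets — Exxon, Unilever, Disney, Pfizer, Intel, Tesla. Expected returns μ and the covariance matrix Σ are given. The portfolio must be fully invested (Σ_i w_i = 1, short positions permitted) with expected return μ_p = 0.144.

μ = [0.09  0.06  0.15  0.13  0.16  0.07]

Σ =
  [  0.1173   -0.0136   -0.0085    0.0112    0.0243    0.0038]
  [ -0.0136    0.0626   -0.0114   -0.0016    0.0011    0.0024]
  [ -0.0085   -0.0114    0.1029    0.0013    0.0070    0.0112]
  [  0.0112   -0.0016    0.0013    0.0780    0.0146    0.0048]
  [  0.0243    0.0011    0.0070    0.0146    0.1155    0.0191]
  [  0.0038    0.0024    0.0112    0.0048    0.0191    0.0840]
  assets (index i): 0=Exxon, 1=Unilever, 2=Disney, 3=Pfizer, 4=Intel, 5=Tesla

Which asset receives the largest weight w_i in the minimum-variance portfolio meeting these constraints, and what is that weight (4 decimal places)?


u=Σ⁻¹μ = [0.7153  1.4079  1.5645  1.3804  0.9079  0.2668]
v=Σ⁻¹𝟙 = [9.7933  20.1113  11.5384  10.5701  3.0388  8.0537]
a=μᵀu=0.726933  b=𝟙ᵀu=6.242914  c=𝟙ᵀv=63.105608  D=ac−b²=6.899599
λ₁=(c·0.144−b)/D = (63.105608·0.144−6.242914)/6.899599 = 0.412240
λ₂=(a−b·0.144)/D = (0.726933−6.242914·0.144)/6.899599 = -0.024936
w* = 0.412240·u + -0.024936·v:
  w_0 = 0.412240·0.7153 + -0.024936·9.7933 = 0.0507  (Exxon)
  w_1 = 0.412240·1.4079 + -0.024936·20.1113 = 0.0789  (Unilever)
  w_2 = 0.412240·1.5645 + -0.024936·11.5384 = 0.3573  (Disney)
  w_3 = 0.412240·1.3804 + -0.024936·10.5701 = 0.3055  (Pfizer)
  w_4 = 0.412240·0.9079 + -0.024936·3.0388 = 0.2985  (Intel)
  w_5 = 0.412240·0.2668 + -0.024936·8.0537 = -0.0908  (Tesla)
Σw_i=1.0000  μᵀw=0.1440
σ²=wᵀΣw=λ₁·μ_p+λ₂ = 0.412240·0.144 + -0.024936 = 0.034427 ≈ 0.0344

Disney (0.3573)


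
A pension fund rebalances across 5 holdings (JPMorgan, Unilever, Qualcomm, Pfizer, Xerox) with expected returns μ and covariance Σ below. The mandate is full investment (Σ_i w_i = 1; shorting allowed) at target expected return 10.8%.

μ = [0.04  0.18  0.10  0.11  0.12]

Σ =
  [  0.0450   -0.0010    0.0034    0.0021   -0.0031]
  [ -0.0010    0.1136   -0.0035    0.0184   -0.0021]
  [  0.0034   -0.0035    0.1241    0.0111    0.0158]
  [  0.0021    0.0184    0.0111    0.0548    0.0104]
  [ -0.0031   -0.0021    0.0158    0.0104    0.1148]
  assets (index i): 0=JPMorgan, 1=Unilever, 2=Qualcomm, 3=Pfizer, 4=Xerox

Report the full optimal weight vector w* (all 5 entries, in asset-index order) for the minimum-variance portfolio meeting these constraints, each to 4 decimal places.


g=Σ⁻¹μ = [0.8818  1.4332  0.5997  1.1992  0.9041]
h=Σ⁻¹𝟙 = [21.9030  7.3002  5.5950  12.3929  7.5431]
a=μᵀg=0.593631  b=𝟙ᵀg=5.018029  c=𝟙ᵀh=54.734080  D=ac−b²=7.311208
λ₁=(c·0.108−b)/D = (54.734080·0.108−5.018029)/7.311208 = 0.122176
λ₂=(a−b·0.108)/D = (0.593631−5.018029·0.108)/7.311208 = 0.007069
w* = 0.122176·g + 0.007069·h:
  w_0 = 0.122176·0.8818 + 0.007069·21.9030 = 0.2626  (JPMorgan)
  w_1 = 0.122176·1.4332 + 0.007069·7.3002 = 0.2267  (Unilever)
  w_2 = 0.122176·0.5997 + 0.007069·5.5950 = 0.1128  (Qualcomm)
  w_3 = 0.122176·1.1992 + 0.007069·12.3929 = 0.2341  (Pfizer)
  w_4 = 0.122176·0.9041 + 0.007069·7.5431 = 0.1638  (Xerox)
Σw_i=1.0000  μᵀw=0.1080
σ²=wᵀΣw=λ₁·μ_p+λ₂ = 0.122176·0.108 + 0.007069 = 0.020264 ≈ 0.0203

0.2626  0.2267  0.1128  0.2341  0.1638


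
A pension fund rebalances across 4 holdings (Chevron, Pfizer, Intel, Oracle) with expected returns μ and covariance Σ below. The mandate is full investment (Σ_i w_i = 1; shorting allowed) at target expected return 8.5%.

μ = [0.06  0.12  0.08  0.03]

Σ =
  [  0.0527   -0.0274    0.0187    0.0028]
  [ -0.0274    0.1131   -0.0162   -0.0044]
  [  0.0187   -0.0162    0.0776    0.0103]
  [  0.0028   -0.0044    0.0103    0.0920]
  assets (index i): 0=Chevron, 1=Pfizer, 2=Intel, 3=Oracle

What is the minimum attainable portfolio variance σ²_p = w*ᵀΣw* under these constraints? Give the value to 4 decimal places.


0.0194

p=Σ⁻¹μ = [1.6227  1.5985  0.9407  0.2478]
q=Σ⁻¹𝟙 = [23.6203  16.2781  9.2801  9.8902]
a=μᵀp=0.371872  b=𝟙ᵀp=4.409701  c=𝟙ᵀq=59.068695  D=ac−b²=2.520503
λ₁=(c·0.085−b)/D = (59.068695·0.085−4.409701)/2.520503 = 0.242467
λ₂=(a−b·0.085)/D = (0.371872−4.409701·0.085)/2.520503 = -0.001172
w* = 0.242467·p + -0.001172·q:
  w_0 = 0.242467·1.6227 + -0.001172·23.6203 = 0.3658  (Chevron)
  w_1 = 0.242467·1.5985 + -0.001172·16.2781 = 0.3685  (Pfizer)
  w_2 = 0.242467·0.9407 + -0.001172·9.2801 = 0.2172  (Intel)
  w_3 = 0.242467·0.2478 + -0.001172·9.8902 = 0.0485  (Oracle)
Σw_i=1.0000  μᵀw=0.0850
σ²=wᵀΣw=λ₁·μ_p+λ₂ = 0.242467·0.085 + -0.001172 = 0.019438 ≈ 0.0194


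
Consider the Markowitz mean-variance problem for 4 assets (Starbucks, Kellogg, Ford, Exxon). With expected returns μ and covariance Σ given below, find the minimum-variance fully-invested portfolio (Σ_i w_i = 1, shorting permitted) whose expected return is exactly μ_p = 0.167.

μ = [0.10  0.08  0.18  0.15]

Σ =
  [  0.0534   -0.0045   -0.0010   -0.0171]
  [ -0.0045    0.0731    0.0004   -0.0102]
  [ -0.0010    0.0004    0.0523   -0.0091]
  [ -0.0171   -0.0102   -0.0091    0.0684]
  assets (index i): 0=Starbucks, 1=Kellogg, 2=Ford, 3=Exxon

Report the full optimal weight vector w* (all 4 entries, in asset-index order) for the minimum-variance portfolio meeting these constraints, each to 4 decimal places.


0.1037  -0.0583  0.6035  0.3511

u=Σ⁻¹μ = [3.3368  1.8144  4.1617  3.8514]
v=Σ⁻¹𝟙 = [29.8482  19.3207  24.4529  28.2163]
a=μᵀu=1.805669  b=𝟙ᵀu=13.164458  c=𝟙ᵀv=101.838195  D=ac−b²=10.583099
λ₁=(c·0.167−b)/D = (101.838195·0.167−13.164458)/10.583099 = 0.363081
λ₂=(a−b·0.167)/D = (1.805669−13.164458·0.167)/10.583099 = -0.037115
w* = 0.363081·u + -0.037115·v:
  w_0 = 0.363081·3.3368 + -0.037115·29.8482 = 0.1037  (Starbucks)
  w_1 = 0.363081·1.8144 + -0.037115·19.3207 = -0.0583  (Kellogg)
  w_2 = 0.363081·4.1617 + -0.037115·24.4529 = 0.6035  (Ford)
  w_3 = 0.363081·3.8514 + -0.037115·28.2163 = 0.3511  (Exxon)
Σw_i=1.0000  μᵀw=0.1670
σ²=wᵀΣw=λ₁·μ_p+λ₂ = 0.363081·0.167 + -0.037115 = 0.023519 ≈ 0.0235


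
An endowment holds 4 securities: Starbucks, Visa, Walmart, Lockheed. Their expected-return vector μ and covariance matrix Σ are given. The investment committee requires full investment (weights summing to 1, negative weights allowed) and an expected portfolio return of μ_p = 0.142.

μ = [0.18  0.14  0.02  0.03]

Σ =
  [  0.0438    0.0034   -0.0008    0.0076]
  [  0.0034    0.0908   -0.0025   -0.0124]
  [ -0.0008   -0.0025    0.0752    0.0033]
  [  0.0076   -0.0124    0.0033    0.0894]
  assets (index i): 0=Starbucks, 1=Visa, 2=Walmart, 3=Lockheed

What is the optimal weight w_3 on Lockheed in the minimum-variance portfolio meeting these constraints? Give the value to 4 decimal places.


g=Σ⁻¹μ = [3.9734  1.4276  0.3477  0.1830]
h=Σ⁻¹𝟙 = [20.2932  12.0765  13.4484  10.6392]
a=μᵀg=0.927517  b=𝟙ᵀg=5.931628  c=𝟙ᵀh=56.457234  D=ac−b²=17.180818
λ₁=(c·0.142−b)/D = (56.457234·0.142−5.931628)/17.180818 = 0.121374
λ₂=(a−b·0.142)/D = (0.927517−5.931628·0.142)/17.180818 = 0.004961
w* = 0.121374·g + 0.004961·h:
  w_0 = 0.121374·3.9734 + 0.004961·20.2932 = 0.5829  (Starbucks)
  w_1 = 0.121374·1.4276 + 0.004961·12.0765 = 0.2332  (Visa)
  w_2 = 0.121374·0.3477 + 0.004961·13.4484 = 0.1089  (Walmart)
  w_3 = 0.121374·0.1830 + 0.004961·10.6392 = 0.0750  (Lockheed)
Σw_i=1.0000  μᵀw=0.1420
σ²=wᵀΣw=λ₁·μ_p+λ₂ = 0.121374·0.142 + 0.004961 = 0.022196 ≈ 0.0222

0.0750


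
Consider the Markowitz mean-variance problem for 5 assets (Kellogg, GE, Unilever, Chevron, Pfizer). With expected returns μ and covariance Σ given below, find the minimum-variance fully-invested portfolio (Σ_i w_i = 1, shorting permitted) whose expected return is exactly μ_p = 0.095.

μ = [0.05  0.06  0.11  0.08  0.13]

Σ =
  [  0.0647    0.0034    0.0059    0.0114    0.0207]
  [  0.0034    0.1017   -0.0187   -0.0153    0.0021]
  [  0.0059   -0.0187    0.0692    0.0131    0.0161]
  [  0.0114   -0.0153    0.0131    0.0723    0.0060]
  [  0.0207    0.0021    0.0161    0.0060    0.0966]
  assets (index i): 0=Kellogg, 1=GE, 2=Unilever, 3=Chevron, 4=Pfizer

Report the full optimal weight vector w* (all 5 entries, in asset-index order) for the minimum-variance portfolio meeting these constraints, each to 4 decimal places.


g=Σ⁻¹μ = [0.1017  0.9721  1.4291  0.9538  1.0054]
h=Σ⁻¹𝟙 = [9.7333  13.8101  13.8879  12.2971  4.8876]
a=μᵀg=0.427620  b=𝟙ᵀg=4.462094  c=𝟙ᵀh=54.616021  D=ac−b²=3.444634
λ₁=(c·0.095−b)/D = (54.616021·0.095−4.462094)/3.444634 = 0.210887
λ₂=(a−b·0.095)/D = (0.427620−4.462094·0.095)/3.444634 = 0.001080
w* = 0.210887·g + 0.001080·h:
  w_0 = 0.210887·0.1017 + 0.001080·9.7333 = 0.0320  (Kellogg)
  w_1 = 0.210887·0.9721 + 0.001080·13.8101 = 0.2199  (GE)
  w_2 = 0.210887·1.4291 + 0.001080·13.8879 = 0.3164  (Unilever)
  w_3 = 0.210887·0.9538 + 0.001080·12.2971 = 0.2144  (Chevron)
  w_4 = 0.210887·1.0054 + 0.001080·4.8876 = 0.2173  (Pfizer)
Σw_i=1.0000  μᵀw=0.0950
σ²=wᵀΣw=λ₁·μ_p+λ₂ = 0.210887·0.095 + 0.001080 = 0.021115 ≈ 0.0211

0.0320  0.2199  0.3164  0.2144  0.2173


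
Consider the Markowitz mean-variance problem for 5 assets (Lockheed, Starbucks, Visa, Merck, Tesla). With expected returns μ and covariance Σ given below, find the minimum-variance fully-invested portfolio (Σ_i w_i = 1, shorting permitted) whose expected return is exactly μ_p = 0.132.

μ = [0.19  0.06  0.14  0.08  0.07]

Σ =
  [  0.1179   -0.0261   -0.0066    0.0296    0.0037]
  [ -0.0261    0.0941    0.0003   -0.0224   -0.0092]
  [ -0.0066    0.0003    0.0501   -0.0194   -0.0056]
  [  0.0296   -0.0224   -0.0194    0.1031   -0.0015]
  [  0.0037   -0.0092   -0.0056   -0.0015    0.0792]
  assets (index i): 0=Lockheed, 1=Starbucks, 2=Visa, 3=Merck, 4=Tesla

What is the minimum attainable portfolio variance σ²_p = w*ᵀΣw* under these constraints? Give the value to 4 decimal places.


0.0164

u=Σ⁻¹μ = [1.7938  1.5586  3.6695  1.3085  1.2653]
v=Σ⁻¹𝟙 = [9.5464  18.8305  29.5026  16.8452  16.7727]
a=μᵀu=1.141316  b=𝟙ᵀu=9.595716  c=𝟙ᵀv=91.497456  D=ac−b²=12.349787
λ₁=(c·0.132−b)/D = (91.497456·0.132−9.595716)/12.349787 = 0.200971
λ₂=(a−b·0.132)/D = (1.141316−9.595716·0.132)/12.349787 = -0.010147
w* = 0.200971·u + -0.010147·v:
  w_0 = 0.200971·1.7938 + -0.010147·9.5464 = 0.2636  (Lockheed)
  w_1 = 0.200971·1.5586 + -0.010147·18.8305 = 0.1222  (Starbucks)
  w_2 = 0.200971·3.6695 + -0.010147·29.5026 = 0.4381  (Visa)
  w_3 = 0.200971·1.3085 + -0.010147·16.8452 = 0.0920  (Merck)
  w_4 = 0.200971·1.2653 + -0.010147·16.7727 = 0.0841  (Tesla)
Σw_i=1.0000  μᵀw=0.1320
σ²=wᵀΣw=λ₁·μ_p+λ₂ = 0.200971·0.132 + -0.010147 = 0.016381 ≈ 0.0164


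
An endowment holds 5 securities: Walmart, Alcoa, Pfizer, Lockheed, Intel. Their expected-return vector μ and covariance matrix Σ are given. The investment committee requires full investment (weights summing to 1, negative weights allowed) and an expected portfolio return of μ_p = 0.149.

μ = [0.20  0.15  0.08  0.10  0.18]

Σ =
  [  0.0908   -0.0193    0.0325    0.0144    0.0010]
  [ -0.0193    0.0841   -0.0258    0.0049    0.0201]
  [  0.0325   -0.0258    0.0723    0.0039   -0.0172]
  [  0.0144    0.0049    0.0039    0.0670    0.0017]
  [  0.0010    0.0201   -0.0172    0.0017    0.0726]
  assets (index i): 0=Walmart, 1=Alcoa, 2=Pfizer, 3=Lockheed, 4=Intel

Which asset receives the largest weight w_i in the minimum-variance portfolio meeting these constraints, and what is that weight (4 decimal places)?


p=Σ⁻¹μ = [1.9878  2.1152  1.4475  0.7708  2.1912]
q=Σ⁻¹𝟙 = [5.3076  15.1356  19.5448  11.1879  13.8790]
a=μᵀp=1.302131  b=𝟙ᵀp=8.512448  c=𝟙ᵀq=65.054860  D=ac−b²=12.248190
λ₁=(c·0.149−b)/D = (65.054860·0.149−8.512448)/12.248190 = 0.096400
λ₂=(a−b·0.149)/D = (1.302131−8.512448·0.149)/12.248190 = 0.002758
w* = 0.096400·p + 0.002758·q:
  w_0 = 0.096400·1.9878 + 0.002758·5.3076 = 0.2063  (Walmart)
  w_1 = 0.096400·2.1152 + 0.002758·15.1356 = 0.2456  (Alcoa)
  w_2 = 0.096400·1.4475 + 0.002758·19.5448 = 0.1934  (Pfizer)
  w_3 = 0.096400·0.7708 + 0.002758·11.1879 = 0.1052  (Lockheed)
  w_4 = 0.096400·2.1912 + 0.002758·13.8790 = 0.2495  (Intel)
Σw_i=1.0000  μᵀw=0.1490
σ²=wᵀΣw=λ₁·μ_p+λ₂ = 0.096400·0.149 + 0.002758 = 0.017121 ≈ 0.0171

Intel (0.2495)


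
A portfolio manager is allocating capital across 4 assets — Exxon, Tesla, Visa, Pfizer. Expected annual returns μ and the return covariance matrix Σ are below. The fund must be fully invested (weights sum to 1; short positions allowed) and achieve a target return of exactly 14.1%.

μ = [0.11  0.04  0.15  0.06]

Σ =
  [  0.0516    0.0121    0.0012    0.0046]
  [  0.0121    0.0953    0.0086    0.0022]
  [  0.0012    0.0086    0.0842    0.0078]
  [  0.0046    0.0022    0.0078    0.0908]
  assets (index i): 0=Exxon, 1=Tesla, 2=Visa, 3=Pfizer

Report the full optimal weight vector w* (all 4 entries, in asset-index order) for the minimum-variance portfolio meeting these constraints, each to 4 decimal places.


x=Σ⁻¹μ = [2.0567  -0.0056  1.7148  0.4094]
y=Σ⁻¹𝟙 = [16.6287  7.2640  10.0517  9.1313]
a=μᵀx=0.507801  b=𝟙ᵀx=4.175344  c=𝟙ᵀy=43.075674  D=ac−b²=4.440382
λ₁=(c·0.141−b)/D = (43.075674·0.141−4.175344)/4.440382 = 0.427514
λ₂=(a−b·0.141)/D = (0.507801−4.175344·0.141)/4.440382 = -0.018224
w* = 0.427514·x + -0.018224·y:
  w_0 = 0.427514·2.0567 + -0.018224·16.6287 = 0.5762  (Exxon)
  w_1 = 0.427514·-0.0056 + -0.018224·7.2640 = -0.1348  (Tesla)
  w_2 = 0.427514·1.7148 + -0.018224·10.0517 = 0.5499  (Visa)
  w_3 = 0.427514·0.4094 + -0.018224·9.1313 = 0.0086  (Pfizer)
Σw_i=1.0000  μᵀw=0.1410
σ²=wᵀΣw=λ₁·μ_p+λ₂ = 0.427514·0.141 + -0.018224 = 0.042055 ≈ 0.0421

0.5762  -0.1348  0.5499  0.0086


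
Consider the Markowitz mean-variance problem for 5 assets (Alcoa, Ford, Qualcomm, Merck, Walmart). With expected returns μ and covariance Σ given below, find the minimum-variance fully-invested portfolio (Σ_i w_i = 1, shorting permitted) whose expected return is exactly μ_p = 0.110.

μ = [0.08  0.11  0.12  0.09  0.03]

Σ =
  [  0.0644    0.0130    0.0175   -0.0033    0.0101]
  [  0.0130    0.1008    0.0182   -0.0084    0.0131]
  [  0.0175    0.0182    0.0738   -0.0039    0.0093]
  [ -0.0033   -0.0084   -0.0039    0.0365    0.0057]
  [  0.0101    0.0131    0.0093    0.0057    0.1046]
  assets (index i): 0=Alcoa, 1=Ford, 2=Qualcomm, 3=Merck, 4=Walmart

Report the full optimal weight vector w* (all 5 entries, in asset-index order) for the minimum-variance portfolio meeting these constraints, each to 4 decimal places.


g=Σ⁻¹μ = [0.8531  1.0087  1.3566  2.9517  -0.2034]
h=Σ⁻¹𝟙 = [12.0087  8.5748  9.6074  30.7337  4.7978]
a=μᵀg=0.601552  b=𝟙ᵀg=5.966782  c=𝟙ᵀh=65.722430  D=ac−b²=3.932981
λ₁=(c·0.110−b)/D = (65.722430·0.110−5.966782)/3.932981 = 0.321050
λ₂=(a−b·0.110)/D = (0.601552−5.966782·0.110)/3.932981 = -0.013932
w* = 0.321050·g + -0.013932·h:
  w_0 = 0.321050·0.8531 + -0.013932·12.0087 = 0.1066  (Alcoa)
  w_1 = 0.321050·1.0087 + -0.013932·8.5748 = 0.2044  (Ford)
  w_2 = 0.321050·1.3566 + -0.013932·9.6074 = 0.3017  (Qualcomm)
  w_3 = 0.321050·2.9517 + -0.013932·30.7337 = 0.5195  (Merck)
  w_4 = 0.321050·-0.2034 + -0.013932·4.7978 = -0.1321  (Walmart)
Σw_i=1.0000  μᵀw=0.1100
σ²=wᵀΣw=λ₁·μ_p+λ₂ = 0.321050·0.110 + -0.013932 = 0.021384 ≈ 0.0214

0.1066  0.2044  0.3017  0.5195  -0.1321


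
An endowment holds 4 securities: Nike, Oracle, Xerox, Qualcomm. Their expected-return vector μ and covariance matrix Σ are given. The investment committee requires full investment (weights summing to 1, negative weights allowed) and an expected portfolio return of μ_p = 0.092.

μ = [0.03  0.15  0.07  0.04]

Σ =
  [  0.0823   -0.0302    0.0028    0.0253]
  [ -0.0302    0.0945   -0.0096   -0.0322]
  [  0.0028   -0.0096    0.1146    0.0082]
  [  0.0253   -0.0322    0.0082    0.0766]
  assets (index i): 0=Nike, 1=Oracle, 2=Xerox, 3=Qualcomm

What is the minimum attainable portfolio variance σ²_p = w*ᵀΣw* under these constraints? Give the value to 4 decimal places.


u=Σ⁻¹μ = [0.8391  2.3165  0.7025  1.1436]
v=Σ⁻¹𝟙 = [14.8163  21.8089  9.0201  16.3633]
a=μᵀu=0.467572  b=𝟙ᵀu=5.001767  c=𝟙ᵀv=62.008631  D=ac−b²=3.975800
λ₁=(c·0.092−b)/D = (62.008631·0.092−5.001767)/3.975800 = 0.176827
λ₂=(a−b·0.092)/D = (0.467572−5.001767·0.092)/3.975800 = 0.001864
w* = 0.176827·u + 0.001864·v:
  w_0 = 0.176827·0.8391 + 0.001864·14.8163 = 0.1760  (Nike)
  w_1 = 0.176827·2.3165 + 0.001864·21.8089 = 0.4503  (Oracle)
  w_2 = 0.176827·0.7025 + 0.001864·9.0201 = 0.1410  (Xerox)
  w_3 = 0.176827·1.1436 + 0.001864·16.3633 = 0.2327  (Qualcomm)
Σw_i=1.0000  μᵀw=0.0920
σ²=wᵀΣw=λ₁·μ_p+λ₂ = 0.176827·0.092 + 0.001864 = 0.018132 ≈ 0.0181

0.0181


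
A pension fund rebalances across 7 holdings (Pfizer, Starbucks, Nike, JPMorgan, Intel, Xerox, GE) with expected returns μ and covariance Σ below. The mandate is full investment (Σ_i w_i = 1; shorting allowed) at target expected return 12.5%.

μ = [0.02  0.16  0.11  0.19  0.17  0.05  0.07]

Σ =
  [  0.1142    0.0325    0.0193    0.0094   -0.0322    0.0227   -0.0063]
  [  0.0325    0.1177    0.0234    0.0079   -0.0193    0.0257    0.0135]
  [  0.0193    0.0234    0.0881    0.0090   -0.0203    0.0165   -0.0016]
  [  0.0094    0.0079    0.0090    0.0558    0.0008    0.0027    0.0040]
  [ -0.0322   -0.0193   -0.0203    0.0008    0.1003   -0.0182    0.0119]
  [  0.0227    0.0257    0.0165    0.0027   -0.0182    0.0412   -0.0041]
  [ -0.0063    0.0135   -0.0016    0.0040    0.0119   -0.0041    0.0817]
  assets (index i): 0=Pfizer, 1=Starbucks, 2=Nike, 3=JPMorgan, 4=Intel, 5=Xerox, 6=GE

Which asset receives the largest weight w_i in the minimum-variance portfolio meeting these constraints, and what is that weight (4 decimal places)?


u=Σ⁻¹μ = [-0.1187  1.1050  0.9992  3.0089  2.1954  0.9887  0.2672]
v=Σ⁻¹𝟙 = [6.6639  0.2512  7.8817  13.2523  16.8711  24.9672  11.0134]
a=μᵀu=1.297394  b=𝟙ᵀu=8.445781  c=𝟙ᵀv=80.900898  D=ac−b²=33.629126
λ₁=(c·0.125−b)/D = (80.900898·0.125−8.445781)/33.629126 = 0.049565
λ₂=(a−b·0.125)/D = (1.297394−8.445781·0.125)/33.629126 = 0.007186
w* = 0.049565·u + 0.007186·v:
  w_0 = 0.049565·-0.1187 + 0.007186·6.6639 = 0.0420  (Pfizer)
  w_1 = 0.049565·1.1050 + 0.007186·0.2512 = 0.0566  (Starbucks)
  w_2 = 0.049565·0.9992 + 0.007186·7.8817 = 0.1062  (Nike)
  w_3 = 0.049565·3.0089 + 0.007186·13.2523 = 0.2444  (JPMorgan)
  w_4 = 0.049565·2.1954 + 0.007186·16.8711 = 0.2301  (Intel)
  w_5 = 0.049565·0.9887 + 0.007186·24.9672 = 0.2284  (Xerox)
  w_6 = 0.049565·0.2672 + 0.007186·11.0134 = 0.0924  (GE)
Σw_i=1.0000  μᵀw=0.1250
σ²=wᵀΣw=λ₁·μ_p+λ₂ = 0.049565·0.125 + 0.007186 = 0.013382 ≈ 0.0134

JPMorgan (0.2444)
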